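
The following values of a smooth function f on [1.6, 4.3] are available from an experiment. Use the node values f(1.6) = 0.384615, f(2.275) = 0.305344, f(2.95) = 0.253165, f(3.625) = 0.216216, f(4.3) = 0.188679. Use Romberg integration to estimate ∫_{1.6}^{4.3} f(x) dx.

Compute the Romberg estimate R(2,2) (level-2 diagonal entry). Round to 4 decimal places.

R(0,0) (trapezoid, 1 panel, h=2.7000): 0.773947
R(1,0) (trapezoid, 2 panels, h=1.3500): 0.728746
R(2,0) (trapezoid, 4 panels, h=0.6750): 0.716426
R(1,1) = 0.728746 + (0.728746 − 0.773947)/3 = 0.713679
R(2,1) = 0.716426 + (0.716426 − 0.728746)/3 = 0.712319
R(2,2) = 0.712319 + (0.712319 − 0.713679)/15 = 0.712228

0.7122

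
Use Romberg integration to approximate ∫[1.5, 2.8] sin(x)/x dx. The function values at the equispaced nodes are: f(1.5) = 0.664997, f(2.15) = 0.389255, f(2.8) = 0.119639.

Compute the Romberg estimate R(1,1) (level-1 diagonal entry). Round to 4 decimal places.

0.5074

R(0,0) (trapezoid, 1 panel, h=1.3000): 0.510013
R(1,0) (trapezoid, 2 panels, h=0.6500): 0.508022
R(1,1) = 0.508022 + (0.508022 − 0.510013)/3 = 0.507358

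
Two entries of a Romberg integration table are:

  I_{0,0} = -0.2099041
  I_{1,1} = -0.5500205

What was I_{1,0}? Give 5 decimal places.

From I_{1,1} = (4·I_{1,0} − I_{0,0})/3, solve for I_{1,0}:
4·I_{1,0} = 3·(-0.5500205) + (-0.2099041) = -1.8599656
I_{1,0} = -0.4649914

-0.46499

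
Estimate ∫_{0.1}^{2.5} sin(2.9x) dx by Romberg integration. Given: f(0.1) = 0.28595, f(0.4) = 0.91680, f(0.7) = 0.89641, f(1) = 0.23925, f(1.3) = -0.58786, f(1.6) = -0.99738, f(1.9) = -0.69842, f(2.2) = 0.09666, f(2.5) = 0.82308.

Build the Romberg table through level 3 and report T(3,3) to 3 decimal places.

0.134

T(0,0) (trapezoid, 1 panel, h=2.4000): 1.33084
T(1,0) (trapezoid, 2 panels, h=1.2000): -0.04001
T(2,0) (trapezoid, 4 panels, h=0.6000): 0.09879
T(3,0) (trapezoid, 8 panels, h=0.3000): 0.12599
T(1,1) = -0.04001 + (-0.04001 − 1.33084)/3 = -0.49696
T(2,1) = 0.09879 + (0.09879 − (-0.04001))/3 = 0.14506
T(3,1) = 0.12599 + (0.12599 − 0.09879)/3 = 0.13506
T(2,2) = 0.14506 + (0.14506 − (-0.49696))/15 = 0.18786
T(3,2) = 0.13506 + (0.13506 − 0.14506)/15 = 0.13439
T(3,3) = 0.13439 + (0.13439 − 0.18786)/63 = 0.13354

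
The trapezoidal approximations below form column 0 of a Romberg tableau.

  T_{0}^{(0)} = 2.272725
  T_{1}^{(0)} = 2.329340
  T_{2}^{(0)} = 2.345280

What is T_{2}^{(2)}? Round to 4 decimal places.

Richardson extrapolation on the trapezoidal column (denominator 4−1=3):
T_{1}^{(1)} = 2.329340 + (2.329340 − 2.272725)/3 = 2.348212
T_{2}^{(1)} = 2.345280 + (2.345280 − 2.329340)/3 = 2.350593
T_{2}^{(2)} = 2.350593 + (2.350593 − 2.348212)/15 = 2.350752

2.3508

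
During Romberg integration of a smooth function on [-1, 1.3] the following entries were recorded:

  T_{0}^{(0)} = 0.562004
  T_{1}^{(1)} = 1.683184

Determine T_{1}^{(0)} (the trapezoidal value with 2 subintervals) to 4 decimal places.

1.4029

From T_{1}^{(1)} = (4·T_{1}^{(0)} − T_{0}^{(0)})/3, solve for T_{1}^{(0)}:
4·T_{1}^{(0)} = 3·1.683184 + 0.562004 = 5.611556
T_{1}^{(0)} = 1.402889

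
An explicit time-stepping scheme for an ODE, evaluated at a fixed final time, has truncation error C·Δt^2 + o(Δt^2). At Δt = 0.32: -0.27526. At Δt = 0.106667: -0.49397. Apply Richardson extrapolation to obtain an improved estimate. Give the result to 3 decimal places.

The leading error scales as Δt^2; refining by a factor of 3 reduces it by 3^2 = 9.
Extrapolated value = (9·A(Δt/3) − A(Δt)) / (9 − 1)
= (9·(-0.49397) − (-0.27526)) / 8
= -4.17047 / 8 = -0.52131

-0.521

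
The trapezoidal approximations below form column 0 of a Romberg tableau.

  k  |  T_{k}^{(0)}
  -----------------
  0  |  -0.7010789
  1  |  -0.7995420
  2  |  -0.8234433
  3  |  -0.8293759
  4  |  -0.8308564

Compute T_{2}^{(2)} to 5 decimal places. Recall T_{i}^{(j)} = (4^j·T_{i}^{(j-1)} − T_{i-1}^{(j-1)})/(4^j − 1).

Richardson extrapolation on the trapezoidal column (denominator 4−1=3):
T_{1}^{(1)} = (4·(-0.7995420) − (-0.7010789)) / 3 = -0.8323630
T_{2}^{(1)} = -0.8234433 + (-0.8234433 − (-0.7995420))/3 = -0.8314104
T_{2}^{(2)} = (16·(-0.8314104) − (-0.8323630)) / 15 = -0.8313469

-0.83135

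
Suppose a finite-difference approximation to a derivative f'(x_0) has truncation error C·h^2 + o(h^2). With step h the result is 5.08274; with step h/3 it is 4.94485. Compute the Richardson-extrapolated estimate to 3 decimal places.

The leading error scales as h^2; refining by a factor of 3 reduces it by 3^2 = 9.
Extrapolated value = (9·A(h/3) − A(h)) / (9 − 1)
= (9·4.94485 − 5.08274) / 8
= 39.42091 / 8 = 4.92761

4.928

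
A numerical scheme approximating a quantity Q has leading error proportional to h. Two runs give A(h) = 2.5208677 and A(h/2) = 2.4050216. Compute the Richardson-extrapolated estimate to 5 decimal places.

2.28918

The leading error scales as h; refining by a factor of 2 reduces it by 2^1 = 2.
Extrapolated value = (2·A(h/2) − A(h)) / (2 − 1)
= (2·2.4050216 − 2.5208677) / 1
= 2.2891755 / 1 = 2.2891755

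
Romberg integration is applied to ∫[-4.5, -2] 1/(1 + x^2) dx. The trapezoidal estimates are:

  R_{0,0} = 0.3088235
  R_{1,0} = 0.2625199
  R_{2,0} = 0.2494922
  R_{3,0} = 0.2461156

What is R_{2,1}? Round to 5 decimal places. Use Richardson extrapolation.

0.24515

R_{2,1} = (4·0.2494922 − 0.2625199) / 3 = 0.2451496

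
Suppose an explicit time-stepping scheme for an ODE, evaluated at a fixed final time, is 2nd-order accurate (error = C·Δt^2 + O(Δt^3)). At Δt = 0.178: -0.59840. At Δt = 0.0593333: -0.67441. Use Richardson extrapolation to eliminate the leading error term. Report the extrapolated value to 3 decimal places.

The leading error scales as Δt^2; refining by a factor of 3 reduces it by 3^2 = 9.
Extrapolated value = (9·A(Δt/3) − A(Δt)) / (9 − 1)
= (9·(-0.67441) − (-0.59840)) / 8
= -5.47129 / 8 = -0.68391

-0.684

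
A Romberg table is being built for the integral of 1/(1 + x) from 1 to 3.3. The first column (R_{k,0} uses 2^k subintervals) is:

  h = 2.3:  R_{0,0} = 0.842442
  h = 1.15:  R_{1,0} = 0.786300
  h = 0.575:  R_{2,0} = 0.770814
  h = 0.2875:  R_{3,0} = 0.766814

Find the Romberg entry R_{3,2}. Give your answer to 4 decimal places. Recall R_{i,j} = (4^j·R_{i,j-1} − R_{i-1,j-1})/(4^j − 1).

R_{2,1} = 0.770814 + (0.770814 − 0.786300)/3 = 0.765652
R_{3,1} = (4·0.766814 − 0.770814) / 3 = 0.765481
R_{3,2} = 0.765481 + (0.765481 − 0.765652)/15 = 0.765470

0.7655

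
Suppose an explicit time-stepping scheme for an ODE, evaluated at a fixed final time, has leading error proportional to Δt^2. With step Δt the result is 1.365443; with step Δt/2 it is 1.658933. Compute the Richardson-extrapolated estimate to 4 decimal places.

The leading error scales as Δt^2; refining by a factor of 2 reduces it by 2^2 = 4.
Extrapolated value = (4·A(Δt/2) − A(Δt)) / (4 − 1)
= (4·1.658933 − 1.365443) / 3
= 5.270289 / 3 = 1.756763

1.7568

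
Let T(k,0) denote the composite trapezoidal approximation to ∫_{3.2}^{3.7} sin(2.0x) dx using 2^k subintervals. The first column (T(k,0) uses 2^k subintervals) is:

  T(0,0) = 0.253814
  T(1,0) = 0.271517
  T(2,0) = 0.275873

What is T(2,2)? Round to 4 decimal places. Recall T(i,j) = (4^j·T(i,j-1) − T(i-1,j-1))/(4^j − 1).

T(1,1) = 0.271517 + (0.271517 − 0.253814)/3 = 0.277418
T(2,1) = 0.275873 + (0.275873 − 0.271517)/3 = 0.277325
T(2,2) = 0.277325 + (0.277325 − 0.277418)/15 = 0.277319
(Column j=1 coincides with Simpson's rule on the same nodes.)

0.2773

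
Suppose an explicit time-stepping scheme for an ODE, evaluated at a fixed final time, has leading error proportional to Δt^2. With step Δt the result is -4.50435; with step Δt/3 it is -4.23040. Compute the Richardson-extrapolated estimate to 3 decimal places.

The leading error scales as Δt^2; refining by a factor of 3 reduces it by 3^2 = 9.
Extrapolated value = (9·A(Δt/3) − A(Δt)) / (9 − 1)
= (9·(-4.23040) − (-4.50435)) / 8
= -33.56925 / 8 = -4.19616

-4.196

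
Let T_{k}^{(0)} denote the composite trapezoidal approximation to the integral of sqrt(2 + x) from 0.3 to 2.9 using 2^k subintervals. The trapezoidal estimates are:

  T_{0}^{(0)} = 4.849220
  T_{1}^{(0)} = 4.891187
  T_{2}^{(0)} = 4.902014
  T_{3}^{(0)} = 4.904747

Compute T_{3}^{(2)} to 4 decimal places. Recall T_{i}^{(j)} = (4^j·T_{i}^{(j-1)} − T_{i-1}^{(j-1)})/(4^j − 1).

Richardson extrapolation on the trapezoidal column (denominator 4−1=3):
T_{2}^{(1)} = 4.902014 + (4.902014 − 4.891187)/3 = 4.905623
T_{3}^{(1)} = (4·4.904747 − 4.902014) / 3 = 4.905658
T_{3}^{(2)} = 4.905658 + (4.905658 − 4.905623)/15 = 4.905660

4.9057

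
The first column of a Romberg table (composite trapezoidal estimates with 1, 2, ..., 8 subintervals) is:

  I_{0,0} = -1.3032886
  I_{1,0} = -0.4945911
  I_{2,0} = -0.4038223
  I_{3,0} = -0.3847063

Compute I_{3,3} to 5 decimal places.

-0.37858

Richardson extrapolation on the trapezoidal column (denominator 4−1=3):
I_{1,1} = (4·(-0.4945911) − (-1.3032886)) / 3 = -0.2250253
I_{2,1} = (4·(-0.4038223) − (-0.4945911)) / 3 = -0.3735660
I_{3,1} = (4·(-0.3847063) − (-0.4038223)) / 3 = -0.3783343
I_{2,2} = -0.3735660 + (-0.3735660 − (-0.2250253))/15 = -0.3834687
I_{3,2} = (16·(-0.3783343) − (-0.3735660)) / 15 = -0.3786522
I_{3,3} = -0.3786522 + (-0.3786522 − (-0.3834687))/63 = -0.3785757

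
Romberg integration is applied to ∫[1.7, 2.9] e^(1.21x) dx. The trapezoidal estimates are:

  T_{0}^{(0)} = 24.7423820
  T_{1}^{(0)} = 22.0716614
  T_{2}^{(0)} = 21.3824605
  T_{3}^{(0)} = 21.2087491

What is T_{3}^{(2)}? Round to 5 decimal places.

21.15072

T_{2}^{(1)} = 21.3824605 + (21.3824605 − 22.0716614)/3 = 21.1527269
T_{3}^{(1)} = (4·21.2087491 − 21.3824605) / 3 = 21.1508453
T_{3}^{(2)} = (16·21.1508453 − 21.1527269) / 15 = 21.1507199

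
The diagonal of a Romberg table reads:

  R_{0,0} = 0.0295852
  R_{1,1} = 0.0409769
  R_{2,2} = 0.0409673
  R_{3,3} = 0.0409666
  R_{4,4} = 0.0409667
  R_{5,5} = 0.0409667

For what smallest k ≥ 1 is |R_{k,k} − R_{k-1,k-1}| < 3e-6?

|R_{1,1} − R_{0,0}| = 0.0113917 ≥ 3e-6
|R_{2,2} − R_{1,1}| = 0.0000096 ≥ 3e-6
|R_{3,3} − R_{2,2}| = 0.0000007 < 3e-6

k = 3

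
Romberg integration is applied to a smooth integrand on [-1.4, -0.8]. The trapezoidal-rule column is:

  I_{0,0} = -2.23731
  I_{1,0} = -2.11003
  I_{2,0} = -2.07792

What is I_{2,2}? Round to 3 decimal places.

-2.067

Richardson extrapolation on the trapezoidal column (denominator 4−1=3):
I_{1,1} = (4·(-2.11003) − (-2.23731)) / 3 = -2.06760
I_{2,1} = (4·(-2.07792) − (-2.11003)) / 3 = -2.06722
I_{2,2} = -2.06722 + (-2.06722 − (-2.06760))/15 = -2.06719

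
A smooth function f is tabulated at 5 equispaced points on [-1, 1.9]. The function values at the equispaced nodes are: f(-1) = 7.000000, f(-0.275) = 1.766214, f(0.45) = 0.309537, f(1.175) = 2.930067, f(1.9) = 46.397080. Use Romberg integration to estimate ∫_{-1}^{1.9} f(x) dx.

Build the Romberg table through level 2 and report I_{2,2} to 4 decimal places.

I_{0,0} (trapezoid, 1 panel, h=2.9000): 77.425766
I_{1,0} (trapezoid, 2 panels, h=1.4500): 39.161712
I_{2,0} (trapezoid, 4 panels, h=0.7250): 22.985660
I_{1,1} = 39.161712 + (39.161712 − 77.425766)/3 = 26.407027
I_{2,1} = 22.985660 + (22.985660 − 39.161712)/3 = 17.593643
I_{2,2} = 17.593643 + (17.593643 − 26.407027)/15 = 17.006084

17.0061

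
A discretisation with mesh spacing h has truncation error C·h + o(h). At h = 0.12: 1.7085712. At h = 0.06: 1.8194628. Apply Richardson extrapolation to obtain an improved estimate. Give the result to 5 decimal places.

1.93035

The leading error scales as h; refining by a factor of 2 reduces it by 2^1 = 2.
Extrapolated value = (2·A(h/2) − A(h)) / (2 − 1)
= (2·1.8194628 − 1.7085712) / 1
= 1.9303544 / 1 = 1.9303544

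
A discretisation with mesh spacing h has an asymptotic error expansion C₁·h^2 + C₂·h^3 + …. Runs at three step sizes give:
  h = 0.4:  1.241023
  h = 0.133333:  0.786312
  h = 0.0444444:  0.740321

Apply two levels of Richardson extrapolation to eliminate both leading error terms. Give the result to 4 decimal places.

0.7348

First eliminate the h^2 term (factor 3^2 = 9):
  B₁ = (9·0.786312 − 1.241023)/8 = 0.729473
  B₂ = (9·0.740321 − 0.786312)/8 = 0.734572
Then eliminate the h^3 term (factor 3^3 = 27):
  (27·0.734572 − 0.729473)/26 = 0.734768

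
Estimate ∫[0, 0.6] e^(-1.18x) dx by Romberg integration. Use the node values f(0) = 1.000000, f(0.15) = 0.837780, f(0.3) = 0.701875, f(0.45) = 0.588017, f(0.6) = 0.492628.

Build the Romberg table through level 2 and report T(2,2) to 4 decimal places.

0.4300

T(0,0) (trapezoid, 1 panel, h=0.6000): 0.447788
T(1,0) (trapezoid, 2 panels, h=0.3000): 0.434457
T(2,0) (trapezoid, 4 panels, h=0.1500): 0.431098
T(1,1) = 0.434457 + (0.434457 − 0.447788)/3 = 0.430013
T(2,1) = 0.431098 + (0.431098 − 0.434457)/3 = 0.429978
T(2,2) = 0.429978 + (0.429978 − 0.430013)/15 = 0.429976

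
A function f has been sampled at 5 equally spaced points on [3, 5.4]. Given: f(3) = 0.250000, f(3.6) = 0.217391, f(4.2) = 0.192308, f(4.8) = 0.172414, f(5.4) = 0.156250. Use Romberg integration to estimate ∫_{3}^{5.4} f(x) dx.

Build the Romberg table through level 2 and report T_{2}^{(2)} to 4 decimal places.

0.4700

T_{0}^{(0)} (trapezoid, 1 panel, h=2.4000): 0.487500
T_{1}^{(0)} (trapezoid, 2 panels, h=1.2000): 0.474520
T_{2}^{(0)} (trapezoid, 4 panels, h=0.6000): 0.471143
T_{1}^{(1)} = 0.474520 + (0.474520 − 0.487500)/3 = 0.470193
T_{2}^{(1)} = 0.471143 + (0.471143 − 0.474520)/3 = 0.470017
T_{2}^{(2)} = 0.470017 + (0.470017 − 0.470193)/15 = 0.470005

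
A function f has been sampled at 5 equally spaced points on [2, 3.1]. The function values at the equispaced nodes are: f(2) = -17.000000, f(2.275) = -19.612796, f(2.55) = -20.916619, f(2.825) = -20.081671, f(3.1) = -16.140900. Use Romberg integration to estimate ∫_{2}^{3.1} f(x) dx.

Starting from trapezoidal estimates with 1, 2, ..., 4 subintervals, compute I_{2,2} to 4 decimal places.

I_{0,0} (trapezoid, 1 panel, h=1.1000): -18.227495
I_{1,0} (trapezoid, 2 panels, h=0.5500): -20.617888
I_{2,0} (trapezoid, 4 panels, h=0.2750): -21.224922
I_{1,1} = -20.617888 + (-20.617888 − (-18.227495))/3 = -21.414686
I_{2,1} = -21.224922 + (-21.224922 − (-20.617888))/3 = -21.427267
I_{2,2} = -21.427267 + (-21.427267 − (-21.414686))/15 = -21.428106

-21.4281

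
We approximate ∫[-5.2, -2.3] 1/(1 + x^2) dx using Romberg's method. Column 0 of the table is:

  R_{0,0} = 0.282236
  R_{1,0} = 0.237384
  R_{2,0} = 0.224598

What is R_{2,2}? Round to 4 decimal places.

Richardson extrapolation on the trapezoidal column (denominator 4−1=3):
R_{1,1} = 0.237384 + (0.237384 − 0.282236)/3 = 0.222433
R_{2,1} = 0.224598 + (0.224598 − 0.237384)/3 = 0.220336
R_{2,2} = (16·0.220336 − 0.222433) / 15 = 0.220196

0.2202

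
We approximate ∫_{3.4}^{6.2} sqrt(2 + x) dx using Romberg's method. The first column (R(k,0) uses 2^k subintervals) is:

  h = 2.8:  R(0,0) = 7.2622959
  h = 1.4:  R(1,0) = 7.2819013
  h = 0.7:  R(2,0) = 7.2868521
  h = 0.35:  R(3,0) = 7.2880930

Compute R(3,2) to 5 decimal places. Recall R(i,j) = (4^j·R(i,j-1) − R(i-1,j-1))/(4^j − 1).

7.28851

R(2,1) = (4·7.2868521 − 7.2819013) / 3 = 7.2885024
R(3,1) = 7.2880930 + (7.2880930 − 7.2868521)/3 = 7.2885066
R(3,2) = (16·7.2885066 − 7.2885024) / 15 = 7.2885069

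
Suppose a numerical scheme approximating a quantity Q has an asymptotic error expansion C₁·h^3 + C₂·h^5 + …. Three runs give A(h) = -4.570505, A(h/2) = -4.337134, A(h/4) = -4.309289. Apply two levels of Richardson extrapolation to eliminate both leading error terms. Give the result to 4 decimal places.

First eliminate the h^3 term (factor 2^3 = 8):
  B₁ = (8·(-4.337134) − (-4.570505))/7 = -4.303795
  B₂ = (8·(-4.309289) − (-4.337134))/7 = -4.305311
Then eliminate the h^5 term (factor 2^5 = 32):
  (32·(-4.305311) − (-4.303795))/31 = -4.305360

-4.3054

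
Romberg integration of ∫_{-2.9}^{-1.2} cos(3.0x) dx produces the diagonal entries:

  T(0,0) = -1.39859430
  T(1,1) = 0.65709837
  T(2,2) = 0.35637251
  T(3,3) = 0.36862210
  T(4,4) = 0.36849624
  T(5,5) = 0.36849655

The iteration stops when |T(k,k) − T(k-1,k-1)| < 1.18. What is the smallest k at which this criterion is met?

k = 2

|T(1,1) − T(0,0)| = 2.05569267 ≥ 1.18
|T(2,2) − T(1,1)| = 0.30072586 < 1.18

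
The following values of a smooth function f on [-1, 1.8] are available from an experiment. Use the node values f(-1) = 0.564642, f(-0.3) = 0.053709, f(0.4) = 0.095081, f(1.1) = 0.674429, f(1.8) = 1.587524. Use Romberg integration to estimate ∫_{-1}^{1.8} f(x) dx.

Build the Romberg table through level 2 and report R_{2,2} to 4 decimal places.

R_{0,0} (trapezoid, 1 panel, h=2.8000): 3.013032
R_{1,0} (trapezoid, 2 panels, h=1.4000): 1.639630
R_{2,0} (trapezoid, 4 panels, h=0.7000): 1.329511
R_{1,1} = 1.639630 + (1.639630 − 3.013032)/3 = 1.181829
R_{2,1} = 1.329511 + (1.329511 − 1.639630)/3 = 1.226138
R_{2,2} = 1.226138 + (1.226138 − 1.181829)/15 = 1.229092

1.2291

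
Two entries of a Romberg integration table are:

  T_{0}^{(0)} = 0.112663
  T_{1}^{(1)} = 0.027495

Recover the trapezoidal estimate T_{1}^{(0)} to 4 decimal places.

From T_{1}^{(1)} = (4·T_{1}^{(0)} − T_{0}^{(0)})/3, solve for T_{1}^{(0)}:
4·T_{1}^{(0)} = 3·0.027495 + 0.112663 = 0.195148
T_{1}^{(0)} = 0.048787

0.0488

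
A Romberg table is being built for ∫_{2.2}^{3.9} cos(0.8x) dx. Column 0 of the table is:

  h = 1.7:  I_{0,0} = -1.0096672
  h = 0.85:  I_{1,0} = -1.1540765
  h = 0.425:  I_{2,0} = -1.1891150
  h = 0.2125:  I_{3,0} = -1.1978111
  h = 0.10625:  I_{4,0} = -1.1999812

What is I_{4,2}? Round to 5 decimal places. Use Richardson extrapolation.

Richardson extrapolation on the trapezoidal column (denominator 4−1=3):
I_{3,1} = -1.1978111 + (-1.1978111 − (-1.1891150))/3 = -1.2007098
I_{4,1} = -1.1999812 + (-1.1999812 − (-1.1978111))/3 = -1.2007046
I_{4,2} = (16·(-1.2007046) − (-1.2007098)) / 15 = -1.2007043

-1.20070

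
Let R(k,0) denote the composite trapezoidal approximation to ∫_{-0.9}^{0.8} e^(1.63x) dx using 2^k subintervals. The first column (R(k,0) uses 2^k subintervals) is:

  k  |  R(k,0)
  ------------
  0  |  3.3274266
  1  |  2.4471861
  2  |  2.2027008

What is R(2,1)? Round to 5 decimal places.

2.12121

Richardson extrapolation on the trapezoidal column (denominator 4−1=3):
R(2,1) = 2.2027008 + (2.2027008 − 2.4471861)/3 = 2.1212057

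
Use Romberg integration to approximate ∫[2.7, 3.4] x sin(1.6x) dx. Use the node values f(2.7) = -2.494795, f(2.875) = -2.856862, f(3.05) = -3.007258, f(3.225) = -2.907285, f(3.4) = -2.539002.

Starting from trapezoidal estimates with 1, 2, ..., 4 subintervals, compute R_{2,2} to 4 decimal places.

R_{0,0} (trapezoid, 1 panel, h=0.7000): -1.761829
R_{1,0} (trapezoid, 2 panels, h=0.3500): -1.933455
R_{2,0} (trapezoid, 4 panels, h=0.1750): -1.975453
R_{1,1} = -1.933455 + (-1.933455 − (-1.761829))/3 = -1.990664
R_{2,1} = -1.975453 + (-1.975453 − (-1.933455))/3 = -1.989452
R_{2,2} = -1.989452 + (-1.989452 − (-1.990664))/15 = -1.989371

-1.9894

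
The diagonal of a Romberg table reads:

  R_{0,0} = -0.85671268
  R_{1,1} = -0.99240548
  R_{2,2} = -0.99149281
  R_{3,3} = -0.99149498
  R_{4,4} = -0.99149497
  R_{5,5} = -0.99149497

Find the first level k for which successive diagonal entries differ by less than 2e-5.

|R_{1,1} − R_{0,0}| = 0.13569280 ≥ 2e-5
|R_{2,2} − R_{1,1}| = 0.00091267 ≥ 2e-5
|R_{3,3} − R_{2,2}| = 0.00000217 < 2e-5

k = 3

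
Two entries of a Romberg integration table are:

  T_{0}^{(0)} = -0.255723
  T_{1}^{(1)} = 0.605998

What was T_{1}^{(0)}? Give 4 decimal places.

0.3906

From T_{1}^{(1)} = (4·T_{1}^{(0)} − T_{0}^{(0)})/3, solve for T_{1}^{(0)}:
4·T_{1}^{(0)} = 3·0.605998 + (-0.255723) = 1.562271
T_{1}^{(0)} = 0.390568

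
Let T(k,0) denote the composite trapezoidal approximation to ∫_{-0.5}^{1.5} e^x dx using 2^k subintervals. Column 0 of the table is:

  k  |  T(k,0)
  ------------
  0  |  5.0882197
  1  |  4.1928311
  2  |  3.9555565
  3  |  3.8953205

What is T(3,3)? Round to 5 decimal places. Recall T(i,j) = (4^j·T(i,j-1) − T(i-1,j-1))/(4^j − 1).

3.87516

Richardson extrapolation on the trapezoidal column (denominator 4−1=3):
T(1,1) = (4·4.1928311 − 5.0882197) / 3 = 3.8943682
T(2,1) = (4·3.9555565 − 4.1928311) / 3 = 3.8764650
T(3,1) = 3.8953205 + (3.8953205 − 3.9555565)/3 = 3.8752418
T(2,2) = 3.8764650 + (3.8764650 − 3.8943682)/15 = 3.8752715
T(3,2) = 3.8752418 + (3.8752418 − 3.8764650)/15 = 3.8751603
T(3,3) = (64·3.8751603 − 3.8752715) / 63 = 3.8751585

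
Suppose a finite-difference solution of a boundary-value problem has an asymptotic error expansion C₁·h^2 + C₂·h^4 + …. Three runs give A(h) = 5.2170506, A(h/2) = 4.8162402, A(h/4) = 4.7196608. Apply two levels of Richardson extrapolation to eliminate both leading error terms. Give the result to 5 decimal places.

4.68779

First eliminate the h^2 term (factor 2^2 = 4):
  B₁ = (4·4.8162402 − 5.2170506)/3 = 4.6826367
  B₂ = (4·4.7196608 − 4.8162402)/3 = 4.6874677
Then eliminate the h^4 term (factor 2^4 = 16):
  (16·4.6874677 − 4.6826367)/15 = 4.6877898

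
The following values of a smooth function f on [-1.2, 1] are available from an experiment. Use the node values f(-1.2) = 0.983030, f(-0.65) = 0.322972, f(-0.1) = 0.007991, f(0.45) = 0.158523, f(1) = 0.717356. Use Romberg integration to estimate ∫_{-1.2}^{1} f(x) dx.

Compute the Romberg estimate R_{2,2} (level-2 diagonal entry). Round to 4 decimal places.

0.6699

R_{0,0} (trapezoid, 1 panel, h=2.2000): 1.870425
R_{1,0} (trapezoid, 2 panels, h=1.1000): 0.944002
R_{2,0} (trapezoid, 4 panels, h=0.5500): 0.736823
R_{1,1} = 0.944002 + (0.944002 − 1.870425)/3 = 0.635194
R_{2,1} = 0.736823 + (0.736823 − 0.944002)/3 = 0.667763
R_{2,2} = 0.667763 + (0.667763 − 0.635194)/15 = 0.669934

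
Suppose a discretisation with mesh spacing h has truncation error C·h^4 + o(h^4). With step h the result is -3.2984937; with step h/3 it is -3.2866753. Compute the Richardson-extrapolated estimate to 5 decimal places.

The leading error scales as h^4; refining by a factor of 3 reduces it by 3^4 = 81.
Extrapolated value = (81·A(h/3) − A(h)) / (81 − 1)
= (81·(-3.2866753) − (-3.2984937)) / 80
= -262.9222056 / 80 = -3.2865276

-3.28653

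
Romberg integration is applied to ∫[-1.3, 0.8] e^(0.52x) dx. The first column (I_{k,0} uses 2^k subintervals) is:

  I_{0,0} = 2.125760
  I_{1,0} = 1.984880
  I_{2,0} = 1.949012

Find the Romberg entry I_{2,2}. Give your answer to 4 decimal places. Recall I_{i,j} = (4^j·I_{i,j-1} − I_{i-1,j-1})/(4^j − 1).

I_{1,1} = 1.984880 + (1.984880 − 2.125760)/3 = 1.937920
I_{2,1} = (4·1.949012 − 1.984880) / 3 = 1.937056
I_{2,2} = 1.937056 + (1.937056 − 1.937920)/15 = 1.936998

1.9370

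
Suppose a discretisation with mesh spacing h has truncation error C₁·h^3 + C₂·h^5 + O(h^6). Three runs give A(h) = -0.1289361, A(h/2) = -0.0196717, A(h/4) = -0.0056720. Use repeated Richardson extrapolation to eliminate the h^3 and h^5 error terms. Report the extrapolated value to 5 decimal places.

First eliminate the h^3 term (factor 2^3 = 8):
  B₁ = (8·(-0.0196717) − (-0.1289361))/7 = -0.0040625
  B₂ = (8·(-0.0056720) − (-0.0196717))/7 = -0.0036720
Then eliminate the h^5 term (factor 2^5 = 32):
  (32·(-0.0036720) − (-0.0040625))/31 = -0.0036594

-0.00366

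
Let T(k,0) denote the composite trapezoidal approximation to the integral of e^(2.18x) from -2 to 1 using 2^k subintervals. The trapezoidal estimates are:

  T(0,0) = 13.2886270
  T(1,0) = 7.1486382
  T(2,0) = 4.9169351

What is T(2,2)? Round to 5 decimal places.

T(1,1) = 7.1486382 + (7.1486382 − 13.2886270)/3 = 5.1019753
T(2,1) = 4.9169351 + (4.9169351 − 7.1486382)/3 = 4.1730341
T(2,2) = 4.1730341 + (4.1730341 − 5.1019753)/15 = 4.1111047
(Column j=1 coincides with Simpson's rule on the same nodes.)

4.11110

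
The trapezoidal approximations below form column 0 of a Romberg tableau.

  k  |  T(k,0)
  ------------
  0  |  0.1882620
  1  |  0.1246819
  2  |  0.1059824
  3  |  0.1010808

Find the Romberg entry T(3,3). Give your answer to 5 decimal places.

0.09943

Richardson extrapolation on the trapezoidal column (denominator 4−1=3):
T(1,1) = (4·0.1246819 − 0.1882620) / 3 = 0.1034885
T(2,1) = 0.1059824 + (0.1059824 − 0.1246819)/3 = 0.0997492
T(3,1) = 0.1010808 + (0.1010808 − 0.1059824)/3 = 0.0994469
T(2,2) = (16·0.0997492 − 0.1034885) / 15 = 0.0994999
T(3,2) = (16·0.0994469 − 0.0997492) / 15 = 0.0994267
T(3,3) = (64·0.0994267 − 0.0994999) / 63 = 0.0994255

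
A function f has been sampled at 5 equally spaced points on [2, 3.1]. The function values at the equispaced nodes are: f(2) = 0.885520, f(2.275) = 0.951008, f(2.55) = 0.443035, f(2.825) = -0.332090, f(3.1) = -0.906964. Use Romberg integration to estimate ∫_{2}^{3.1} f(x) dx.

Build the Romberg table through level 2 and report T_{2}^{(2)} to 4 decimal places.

T_{0}^{(0)} (trapezoid, 1 panel, h=1.1000): -0.011794
T_{1}^{(0)} (trapezoid, 2 panels, h=0.5500): 0.237772
T_{2}^{(0)} (trapezoid, 4 panels, h=0.2750): 0.289089
T_{1}^{(1)} = 0.237772 + (0.237772 − (-0.011794))/3 = 0.320961
T_{2}^{(1)} = 0.289089 + (0.289089 − 0.237772)/3 = 0.306195
T_{2}^{(2)} = 0.306195 + (0.306195 − 0.320961)/15 = 0.305211

0.3052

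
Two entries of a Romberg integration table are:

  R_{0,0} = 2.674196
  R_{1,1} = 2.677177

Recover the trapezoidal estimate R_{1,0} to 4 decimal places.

From R_{1,1} = (4·R_{1,0} − R_{0,0})/3, solve for R_{1,0}:
4·R_{1,0} = 3·2.677177 + 2.674196 = 10.705727
R_{1,0} = 2.676432

2.6764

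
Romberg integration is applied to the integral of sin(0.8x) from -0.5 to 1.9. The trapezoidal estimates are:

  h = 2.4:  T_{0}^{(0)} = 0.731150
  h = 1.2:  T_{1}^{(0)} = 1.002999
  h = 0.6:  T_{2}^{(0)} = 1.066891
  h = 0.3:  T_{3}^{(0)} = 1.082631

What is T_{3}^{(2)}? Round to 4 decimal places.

1.0879

Richardson extrapolation on the trapezoidal column (denominator 4−1=3):
T_{2}^{(1)} = 1.066891 + (1.066891 − 1.002999)/3 = 1.088188
T_{3}^{(1)} = (4·1.082631 − 1.066891) / 3 = 1.087878
T_{3}^{(2)} = (16·1.087878 − 1.088188) / 15 = 1.087857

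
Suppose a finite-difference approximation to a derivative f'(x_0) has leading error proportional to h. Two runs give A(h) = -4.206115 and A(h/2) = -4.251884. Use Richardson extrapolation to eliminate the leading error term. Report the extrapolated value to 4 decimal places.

-4.2977

The leading error scales as h; refining by a factor of 2 reduces it by 2^1 = 2.
Extrapolated value = (2·A(h/2) − A(h)) / (2 − 1)
= (2·(-4.251884) − (-4.206115)) / 1
= -4.297653 / 1 = -4.297653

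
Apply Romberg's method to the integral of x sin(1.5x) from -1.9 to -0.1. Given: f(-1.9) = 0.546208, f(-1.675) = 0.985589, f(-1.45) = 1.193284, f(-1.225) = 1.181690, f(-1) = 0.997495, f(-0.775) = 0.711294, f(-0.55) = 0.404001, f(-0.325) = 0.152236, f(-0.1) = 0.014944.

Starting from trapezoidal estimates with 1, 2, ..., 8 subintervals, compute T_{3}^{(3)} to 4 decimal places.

1.3405

T_{0}^{(0)} (trapezoid, 1 panel, h=1.8000): 0.505037
T_{1}^{(0)} (trapezoid, 2 panels, h=0.9000): 1.150264
T_{2}^{(0)} (trapezoid, 4 panels, h=0.4500): 1.293910
T_{3}^{(0)} (trapezoid, 8 panels, h=0.2250): 1.328887
T_{1}^{(1)} = 1.150264 + (1.150264 − 0.505037)/3 = 1.365340
T_{2}^{(1)} = 1.293910 + (1.293910 − 1.150264)/3 = 1.341792
T_{3}^{(1)} = 1.328887 + (1.328887 − 1.293910)/3 = 1.340546
T_{2}^{(2)} = 1.341792 + (1.341792 − 1.365340)/15 = 1.340222
T_{3}^{(2)} = 1.340546 + (1.340546 − 1.341792)/15 = 1.340463
T_{3}^{(3)} = 1.340463 + (1.340463 − 1.340222)/63 = 1.340467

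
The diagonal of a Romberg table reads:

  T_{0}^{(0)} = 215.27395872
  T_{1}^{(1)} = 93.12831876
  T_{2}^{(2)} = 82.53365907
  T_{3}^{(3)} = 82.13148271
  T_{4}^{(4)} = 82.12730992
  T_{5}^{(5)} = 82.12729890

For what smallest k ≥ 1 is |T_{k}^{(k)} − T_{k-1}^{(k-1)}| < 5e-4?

|T_{1}^{(1)} − T_{0}^{(0)}| = 122.14563996 ≥ 5e-4
|T_{2}^{(2)} − T_{1}^{(1)}| = 10.59465969 ≥ 5e-4
|T_{3}^{(3)} − T_{2}^{(2)}| = 0.40217636 ≥ 5e-4
|T_{4}^{(4)} − T_{3}^{(3)}| = 0.00417279 ≥ 5e-4
|T_{5}^{(5)} − T_{4}^{(4)}| = 0.00001102 < 5e-4

k = 5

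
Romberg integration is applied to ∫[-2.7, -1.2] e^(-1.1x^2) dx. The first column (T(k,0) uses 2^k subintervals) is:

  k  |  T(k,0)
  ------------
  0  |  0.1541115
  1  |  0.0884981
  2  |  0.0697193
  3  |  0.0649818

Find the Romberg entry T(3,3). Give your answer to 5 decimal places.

T(1,1) = (4·0.0884981 − 0.1541115) / 3 = 0.0666270
T(2,1) = 0.0697193 + (0.0697193 − 0.0884981)/3 = 0.0634597
T(3,1) = (4·0.0649818 − 0.0697193) / 3 = 0.0634026
T(2,2) = 0.0634597 + (0.0634597 − 0.0666270)/15 = 0.0632485
T(3,2) = 0.0634026 + (0.0634026 − 0.0634597)/15 = 0.0633988
T(3,3) = 0.0633988 + (0.0633988 − 0.0632485)/63 = 0.0634012

0.06340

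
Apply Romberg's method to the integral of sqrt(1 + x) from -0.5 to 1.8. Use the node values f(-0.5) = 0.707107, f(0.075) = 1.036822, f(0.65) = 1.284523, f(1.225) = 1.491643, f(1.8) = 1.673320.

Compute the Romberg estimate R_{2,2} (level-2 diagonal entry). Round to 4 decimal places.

2.8875

R_{0,0} (trapezoid, 1 panel, h=2.3000): 2.737491
R_{1,0} (trapezoid, 2 panels, h=1.1500): 2.845947
R_{2,0} (trapezoid, 4 panels, h=0.5750): 2.876841
R_{1,1} = 2.845947 + (2.845947 − 2.737491)/3 = 2.882099
R_{2,1} = 2.876841 + (2.876841 − 2.845947)/3 = 2.887139
R_{2,2} = 2.887139 + (2.887139 − 2.882099)/15 = 2.887475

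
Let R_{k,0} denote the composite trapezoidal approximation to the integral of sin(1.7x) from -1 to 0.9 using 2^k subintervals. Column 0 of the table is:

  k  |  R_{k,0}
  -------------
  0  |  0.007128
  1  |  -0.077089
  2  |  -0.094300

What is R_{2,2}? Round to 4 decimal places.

-0.0997

R_{1,1} = -0.077089 + (-0.077089 − 0.007128)/3 = -0.105161
R_{2,1} = -0.094300 + (-0.094300 − (-0.077089))/3 = -0.100037
R_{2,2} = (16·(-0.100037) − (-0.105161)) / 15 = -0.099695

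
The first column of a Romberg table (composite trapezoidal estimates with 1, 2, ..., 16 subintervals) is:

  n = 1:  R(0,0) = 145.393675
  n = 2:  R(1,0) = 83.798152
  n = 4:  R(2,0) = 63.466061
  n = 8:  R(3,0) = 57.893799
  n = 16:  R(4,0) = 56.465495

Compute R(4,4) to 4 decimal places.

Richardson extrapolation on the trapezoidal column (denominator 4−1=3):
R(1,1) = 83.798152 + (83.798152 − 145.393675)/3 = 63.266311
R(2,1) = 63.466061 + (63.466061 − 83.798152)/3 = 56.688697
R(3,1) = 57.893799 + (57.893799 − 63.466061)/3 = 56.036378
R(4,1) = (4·56.465495 − 57.893799) / 3 = 55.989394
R(2,2) = (16·56.688697 − 63.266311) / 15 = 56.250189
R(3,2) = 56.036378 + (56.036378 − 56.688697)/15 = 55.992890
R(4,2) = 55.989394 + (55.989394 − 56.036378)/15 = 55.986262
R(3,3) = 55.992890 + (55.992890 − 56.250189)/63 = 55.988806
R(4,3) = 55.986262 + (55.986262 − 55.992890)/63 = 55.986157
R(4,4) = 55.986157 + (55.986157 − 55.988806)/255 = 55.986147

55.9861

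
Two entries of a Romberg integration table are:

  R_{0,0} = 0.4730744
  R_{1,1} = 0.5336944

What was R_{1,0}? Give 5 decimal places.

0.51854

From R_{1,1} = (4·R_{1,0} − R_{0,0})/3, solve for R_{1,0}:
4·R_{1,0} = 3·0.5336944 + 0.4730744 = 2.0741576
R_{1,0} = 0.5185394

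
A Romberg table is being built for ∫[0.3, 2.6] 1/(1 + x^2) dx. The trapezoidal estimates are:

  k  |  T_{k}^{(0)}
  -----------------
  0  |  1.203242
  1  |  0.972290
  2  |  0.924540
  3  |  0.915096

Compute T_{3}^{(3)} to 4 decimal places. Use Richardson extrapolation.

0.9122

Richardson extrapolation on the trapezoidal column (denominator 4−1=3):
T_{1}^{(1)} = 0.972290 + (0.972290 − 1.203242)/3 = 0.895306
T_{2}^{(1)} = (4·0.924540 − 0.972290) / 3 = 0.908623
T_{3}^{(1)} = (4·0.915096 − 0.924540) / 3 = 0.911948
T_{2}^{(2)} = (16·0.908623 − 0.895306) / 15 = 0.909511
T_{3}^{(2)} = 0.911948 + (0.911948 − 0.908623)/15 = 0.912170
T_{3}^{(3)} = (64·0.912170 − 0.909511) / 63 = 0.912212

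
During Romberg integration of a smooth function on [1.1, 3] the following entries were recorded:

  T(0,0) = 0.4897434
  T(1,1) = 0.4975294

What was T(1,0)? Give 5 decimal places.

0.49558

From T(1,1) = (4·T(1,0) − T(0,0))/3, solve for T(1,0):
4·T(1,0) = 3·0.4975294 + 0.4897434 = 1.9823316
T(1,0) = 0.4955829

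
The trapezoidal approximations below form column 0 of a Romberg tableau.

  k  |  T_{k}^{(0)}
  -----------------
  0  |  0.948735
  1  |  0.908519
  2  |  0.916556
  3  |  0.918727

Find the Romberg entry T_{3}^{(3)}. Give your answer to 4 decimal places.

T_{1}^{(1)} = (4·0.908519 − 0.948735) / 3 = 0.895114
T_{2}^{(1)} = (4·0.916556 − 0.908519) / 3 = 0.919235
T_{3}^{(1)} = 0.918727 + (0.918727 − 0.916556)/3 = 0.919451
T_{2}^{(2)} = 0.919235 + (0.919235 − 0.895114)/15 = 0.920843
T_{3}^{(2)} = (16·0.919451 − 0.919235) / 15 = 0.919465
T_{3}^{(3)} = (64·0.919465 − 0.920843) / 63 = 0.919443

0.9194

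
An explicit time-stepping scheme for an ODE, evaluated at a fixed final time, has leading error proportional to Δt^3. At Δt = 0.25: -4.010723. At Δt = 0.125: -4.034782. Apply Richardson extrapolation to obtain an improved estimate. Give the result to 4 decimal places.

The leading error scales as Δt^3; refining by a factor of 2 reduces it by 2^3 = 8.
Extrapolated value = (8·A(Δt/2) − A(Δt)) / (8 − 1)
= (8·(-4.034782) − (-4.010723)) / 7
= -28.267533 / 7 = -4.038219

-4.0382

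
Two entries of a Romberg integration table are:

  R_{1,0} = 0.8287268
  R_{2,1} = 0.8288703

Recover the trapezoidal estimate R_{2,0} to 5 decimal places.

0.82883

From R_{2,1} = (4·R_{2,0} − R_{1,0})/3, solve for R_{2,0}:
4·R_{2,0} = 3·0.8288703 + 0.8287268 = 3.3153377
R_{2,0} = 0.8288344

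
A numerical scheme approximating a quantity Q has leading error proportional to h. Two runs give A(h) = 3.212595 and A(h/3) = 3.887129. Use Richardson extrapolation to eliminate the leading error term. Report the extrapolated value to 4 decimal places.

4.2244

The leading error scales as h; refining by a factor of 3 reduces it by 3^1 = 3.
Extrapolated value = (3·A(h/3) − A(h)) / (3 − 1)
= (3·3.887129 − 3.212595) / 2
= 8.448792 / 2 = 4.224396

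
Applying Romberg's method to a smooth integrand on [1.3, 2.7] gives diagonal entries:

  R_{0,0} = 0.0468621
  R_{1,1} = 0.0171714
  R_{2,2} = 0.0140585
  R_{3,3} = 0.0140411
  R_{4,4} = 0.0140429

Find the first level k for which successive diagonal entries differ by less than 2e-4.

|R_{1,1} − R_{0,0}| = 0.0296907 ≥ 2e-4
|R_{2,2} − R_{1,1}| = 0.0031129 ≥ 2e-4
|R_{3,3} − R_{2,2}| = 0.0000174 < 2e-4

k = 3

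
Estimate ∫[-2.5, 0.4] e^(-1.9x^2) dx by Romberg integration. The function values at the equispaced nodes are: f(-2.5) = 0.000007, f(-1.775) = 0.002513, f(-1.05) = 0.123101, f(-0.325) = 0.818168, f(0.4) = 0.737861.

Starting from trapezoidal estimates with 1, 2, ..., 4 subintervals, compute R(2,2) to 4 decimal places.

1.0602

R(0,0) (trapezoid, 1 panel, h=2.9000): 1.069909
R(1,0) (trapezoid, 2 panels, h=1.4500): 0.713451
R(2,0) (trapezoid, 4 panels, h=0.7250): 0.951719
R(1,1) = 0.713451 + (0.713451 − 1.069909)/3 = 0.594632
R(2,1) = 0.951719 + (0.951719 − 0.713451)/3 = 1.031142
R(2,2) = 1.031142 + (1.031142 − 0.594632)/15 = 1.060243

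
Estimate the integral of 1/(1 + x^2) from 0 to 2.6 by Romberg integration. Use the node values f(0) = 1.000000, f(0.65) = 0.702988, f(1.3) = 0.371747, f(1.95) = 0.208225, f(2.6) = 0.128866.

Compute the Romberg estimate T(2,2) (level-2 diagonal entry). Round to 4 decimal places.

1.1995

T(0,0) (trapezoid, 1 panel, h=2.6000): 1.467526
T(1,0) (trapezoid, 2 panels, h=1.3000): 1.217034
T(2,0) (trapezoid, 4 panels, h=0.6500): 1.200805
T(1,1) = 1.217034 + (1.217034 − 1.467526)/3 = 1.133537
T(2,1) = 1.200805 + (1.200805 − 1.217034)/3 = 1.195395
T(2,2) = 1.195395 + (1.195395 − 1.133537)/15 = 1.199519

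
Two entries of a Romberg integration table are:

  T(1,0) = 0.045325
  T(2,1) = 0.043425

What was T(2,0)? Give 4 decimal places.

0.0439

From T(2,1) = (4·T(2,0) − T(1,0))/3, solve for T(2,0):
4·T(2,0) = 3·0.043425 + 0.045325 = 0.175600
T(2,0) = 0.043900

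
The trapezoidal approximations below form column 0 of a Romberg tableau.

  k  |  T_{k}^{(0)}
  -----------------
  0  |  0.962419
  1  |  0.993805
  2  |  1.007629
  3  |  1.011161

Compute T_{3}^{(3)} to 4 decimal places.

T_{1}^{(1)} = 0.993805 + (0.993805 − 0.962419)/3 = 1.004267
T_{2}^{(1)} = (4·1.007629 − 0.993805) / 3 = 1.012237
T_{3}^{(1)} = 1.011161 + (1.011161 − 1.007629)/3 = 1.012338
T_{2}^{(2)} = (16·1.012237 − 1.004267) / 15 = 1.012768
T_{3}^{(2)} = (16·1.012338 − 1.012237) / 15 = 1.012345
T_{3}^{(3)} = 1.012345 + (1.012345 − 1.012768)/63 = 1.012338

1.0123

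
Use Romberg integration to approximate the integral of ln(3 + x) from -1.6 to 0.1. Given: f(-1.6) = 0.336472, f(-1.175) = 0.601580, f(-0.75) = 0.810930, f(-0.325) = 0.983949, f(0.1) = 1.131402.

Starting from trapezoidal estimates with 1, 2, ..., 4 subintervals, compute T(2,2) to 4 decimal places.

T(0,0) (trapezoid, 1 panel, h=1.7000): 1.247693
T(1,0) (trapezoid, 2 panels, h=0.8500): 1.313137
T(2,0) (trapezoid, 4 panels, h=0.4250): 1.330418
T(1,1) = 1.313137 + (1.313137 − 1.247693)/3 = 1.334952
T(2,1) = 1.330418 + (1.330418 − 1.313137)/3 = 1.336178
T(2,2) = 1.336178 + (1.336178 − 1.334952)/15 = 1.336260

1.3363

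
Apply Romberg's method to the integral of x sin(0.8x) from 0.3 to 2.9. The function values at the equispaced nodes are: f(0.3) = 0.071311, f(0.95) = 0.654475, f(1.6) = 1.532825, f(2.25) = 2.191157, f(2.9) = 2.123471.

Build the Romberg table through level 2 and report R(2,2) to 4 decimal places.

R(0,0) (trapezoid, 1 panel, h=2.6000): 2.853217
R(1,0) (trapezoid, 2 panels, h=1.3000): 3.419281
R(2,0) (trapezoid, 4 panels, h=0.6500): 3.559301
R(1,1) = 3.419281 + (3.419281 − 2.853217)/3 = 3.607969
R(2,1) = 3.559301 + (3.559301 − 3.419281)/3 = 3.605974
R(2,2) = 3.605974 + (3.605974 − 3.607969)/15 = 3.605841

3.6058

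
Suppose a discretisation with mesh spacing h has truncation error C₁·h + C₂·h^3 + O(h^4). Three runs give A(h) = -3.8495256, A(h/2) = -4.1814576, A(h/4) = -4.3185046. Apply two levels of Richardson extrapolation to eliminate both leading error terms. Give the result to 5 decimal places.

First eliminate the h term (factor 2^1 = 2):
  B₁ = (2·(-4.1814576) − (-3.8495256))/1 = -4.5133896
  B₂ = (2·(-4.3185046) − (-4.1814576))/1 = -4.4555516
Then eliminate the h^3 term (factor 2^3 = 8):
  (8·(-4.4555516) − (-4.5133896))/7 = -4.4472890

-4.44729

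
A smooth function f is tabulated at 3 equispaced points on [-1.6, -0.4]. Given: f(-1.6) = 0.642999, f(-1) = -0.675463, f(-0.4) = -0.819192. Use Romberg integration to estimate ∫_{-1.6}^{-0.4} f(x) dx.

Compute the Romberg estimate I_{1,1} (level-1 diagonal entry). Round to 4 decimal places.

-0.5756

I_{0,0} (trapezoid, 1 panel, h=1.2000): -0.105716
I_{1,0} (trapezoid, 2 panels, h=0.6000): -0.458136
I_{1,1} = -0.458136 + (-0.458136 − (-0.105716))/3 = -0.575609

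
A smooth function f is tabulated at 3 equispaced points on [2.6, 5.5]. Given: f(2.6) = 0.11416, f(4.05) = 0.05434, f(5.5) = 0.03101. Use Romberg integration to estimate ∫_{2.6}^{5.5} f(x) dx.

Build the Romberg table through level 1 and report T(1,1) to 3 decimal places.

0.175

T(0,0) (trapezoid, 1 panel, h=2.9000): 0.21050
T(1,0) (trapezoid, 2 panels, h=1.4500): 0.18404
T(1,1) = 0.18404 + (0.18404 − 0.21050)/3 = 0.17522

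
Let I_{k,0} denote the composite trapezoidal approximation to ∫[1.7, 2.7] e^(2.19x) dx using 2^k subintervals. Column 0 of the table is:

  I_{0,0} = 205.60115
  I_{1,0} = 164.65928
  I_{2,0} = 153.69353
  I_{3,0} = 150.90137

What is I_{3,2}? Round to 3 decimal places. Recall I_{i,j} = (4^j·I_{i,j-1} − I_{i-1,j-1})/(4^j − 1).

I_{2,1} = 153.69353 + (153.69353 − 164.65928)/3 = 150.03828
I_{3,1} = (4·150.90137 − 153.69353) / 3 = 149.97065
I_{3,2} = (16·149.97065 − 150.03828) / 15 = 149.96614

149.966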